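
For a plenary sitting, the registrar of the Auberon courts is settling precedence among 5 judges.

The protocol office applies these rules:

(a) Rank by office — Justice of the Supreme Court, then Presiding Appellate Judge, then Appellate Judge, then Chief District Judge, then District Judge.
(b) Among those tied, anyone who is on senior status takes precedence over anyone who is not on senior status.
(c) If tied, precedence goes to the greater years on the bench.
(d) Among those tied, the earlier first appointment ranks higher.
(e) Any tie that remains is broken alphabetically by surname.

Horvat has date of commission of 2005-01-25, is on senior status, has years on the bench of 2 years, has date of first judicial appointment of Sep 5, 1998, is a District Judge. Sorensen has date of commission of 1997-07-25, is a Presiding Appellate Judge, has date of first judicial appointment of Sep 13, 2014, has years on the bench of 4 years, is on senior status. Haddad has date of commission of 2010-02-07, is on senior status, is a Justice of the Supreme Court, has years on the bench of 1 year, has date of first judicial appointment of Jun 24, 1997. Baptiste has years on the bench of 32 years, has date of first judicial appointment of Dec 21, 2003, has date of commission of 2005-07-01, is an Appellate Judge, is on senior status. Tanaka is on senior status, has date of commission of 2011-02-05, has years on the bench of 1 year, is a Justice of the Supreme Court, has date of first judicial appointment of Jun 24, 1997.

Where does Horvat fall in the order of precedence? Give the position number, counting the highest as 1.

5

By office: Haddad and Tanaka (Justice of the Supreme Court); then Sorensen (Presiding Appellate Judge); then Baptiste (Appellate Judge); then Horvat (District Judge).
Haddad and Tanaka are each on senior status, so the next rule applies.
Haddad and Tanaka both have years on the bench 1 year, so the next rule applies.
Haddad and Tanaka both have date of first judicial appointment Jun 24, 1997, so the next rule applies.
Among Haddad and Tanaka, alphabetically by surname: Haddad before Tanaka.
Order: Haddad, Tanaka, Sorensen, Baptiste, Horvat. So position 5.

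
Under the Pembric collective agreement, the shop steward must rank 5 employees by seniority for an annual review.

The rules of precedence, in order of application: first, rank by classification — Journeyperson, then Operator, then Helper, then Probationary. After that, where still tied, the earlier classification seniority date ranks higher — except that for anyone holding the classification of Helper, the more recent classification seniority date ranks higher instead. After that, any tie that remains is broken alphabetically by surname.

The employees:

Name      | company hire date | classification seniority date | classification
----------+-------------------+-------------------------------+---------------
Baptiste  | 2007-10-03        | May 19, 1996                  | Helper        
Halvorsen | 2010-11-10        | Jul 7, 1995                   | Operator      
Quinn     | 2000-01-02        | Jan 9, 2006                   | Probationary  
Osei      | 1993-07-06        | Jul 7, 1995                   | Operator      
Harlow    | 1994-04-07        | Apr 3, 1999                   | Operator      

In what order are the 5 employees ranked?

Halvorsen, Osei, Harlow, Baptiste, Quinn

By classification: Halvorsen, Osei and Harlow (Operator); then Baptiste (Helper); then Quinn (Probationary).
Among Halvorsen, Osei and Harlow, by classification seniority date (earlier first): Halvorsen and Osei (Jul 7, 1995) before Harlow (Apr 3, 1999).
Among Halvorsen and Osei, alphabetically by surname: Halvorsen before Osei.
Full order: Halvorsen, Osei, Harlow, Baptiste, Quinn.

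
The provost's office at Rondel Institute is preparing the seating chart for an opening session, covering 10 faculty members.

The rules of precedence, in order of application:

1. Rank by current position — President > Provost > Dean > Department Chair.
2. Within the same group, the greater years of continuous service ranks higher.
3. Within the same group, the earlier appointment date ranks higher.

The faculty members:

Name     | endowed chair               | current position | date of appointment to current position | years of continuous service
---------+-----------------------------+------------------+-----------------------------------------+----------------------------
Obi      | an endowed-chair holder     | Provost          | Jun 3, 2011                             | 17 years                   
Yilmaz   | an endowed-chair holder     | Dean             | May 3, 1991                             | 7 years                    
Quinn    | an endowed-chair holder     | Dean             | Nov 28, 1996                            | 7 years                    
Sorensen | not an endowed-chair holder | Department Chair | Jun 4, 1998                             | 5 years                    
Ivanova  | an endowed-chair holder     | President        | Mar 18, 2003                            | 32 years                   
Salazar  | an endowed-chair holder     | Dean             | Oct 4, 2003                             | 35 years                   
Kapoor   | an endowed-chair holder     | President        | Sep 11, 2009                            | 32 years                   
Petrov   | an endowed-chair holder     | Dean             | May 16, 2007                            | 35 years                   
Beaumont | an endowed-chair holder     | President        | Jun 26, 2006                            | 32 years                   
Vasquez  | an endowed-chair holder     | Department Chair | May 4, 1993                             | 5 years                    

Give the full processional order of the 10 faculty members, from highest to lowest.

By current position: Ivanova, Beaumont and Kapoor (President); then Obi (Provost); then Salazar, Petrov, Yilmaz and Quinn (Dean); then Vasquez and Sorensen (Department Chair).
Ivanova, Beaumont and Kapoor all have years of continuous service 32 years, so the next rule applies.
Among Ivanova, Beaumont and Kapoor, by date of appointment to current position (earlier first): Ivanova (Mar 18, 2003) before Beaumont (Jun 26, 2006) before Kapoor (Sep 11, 2009).
Among Salazar, Petrov, Yilmaz and Quinn, by years of continuous service (higher first): Salazar and Petrov (35 years) before Yilmaz and Quinn (7 years).
Among Salazar and Petrov, by date of appointment to current position (earlier first): Salazar (Oct 4, 2003) before Petrov (May 16, 2007).
Among Yilmaz and Quinn, by date of appointment to current position (earlier first): Yilmaz (May 3, 1991) before Quinn (Nov 28, 1996).
Vasquez and Sorensen both have years of continuous service 5 years, so the next rule applies.
Among Vasquez and Sorensen, by date of appointment to current position (earlier first): Vasquez (May 4, 1993) before Sorensen (Jun 4, 1998).
Full order: Ivanova, Beaumont, Kapoor, Obi, Salazar, Petrov, Yilmaz, Quinn, Vasquez, Sorensen.

Ivanova, Beaumont, Kapoor, Obi, Salazar, Petrov, Yilmaz, Quinn, Vasquez, Sorensen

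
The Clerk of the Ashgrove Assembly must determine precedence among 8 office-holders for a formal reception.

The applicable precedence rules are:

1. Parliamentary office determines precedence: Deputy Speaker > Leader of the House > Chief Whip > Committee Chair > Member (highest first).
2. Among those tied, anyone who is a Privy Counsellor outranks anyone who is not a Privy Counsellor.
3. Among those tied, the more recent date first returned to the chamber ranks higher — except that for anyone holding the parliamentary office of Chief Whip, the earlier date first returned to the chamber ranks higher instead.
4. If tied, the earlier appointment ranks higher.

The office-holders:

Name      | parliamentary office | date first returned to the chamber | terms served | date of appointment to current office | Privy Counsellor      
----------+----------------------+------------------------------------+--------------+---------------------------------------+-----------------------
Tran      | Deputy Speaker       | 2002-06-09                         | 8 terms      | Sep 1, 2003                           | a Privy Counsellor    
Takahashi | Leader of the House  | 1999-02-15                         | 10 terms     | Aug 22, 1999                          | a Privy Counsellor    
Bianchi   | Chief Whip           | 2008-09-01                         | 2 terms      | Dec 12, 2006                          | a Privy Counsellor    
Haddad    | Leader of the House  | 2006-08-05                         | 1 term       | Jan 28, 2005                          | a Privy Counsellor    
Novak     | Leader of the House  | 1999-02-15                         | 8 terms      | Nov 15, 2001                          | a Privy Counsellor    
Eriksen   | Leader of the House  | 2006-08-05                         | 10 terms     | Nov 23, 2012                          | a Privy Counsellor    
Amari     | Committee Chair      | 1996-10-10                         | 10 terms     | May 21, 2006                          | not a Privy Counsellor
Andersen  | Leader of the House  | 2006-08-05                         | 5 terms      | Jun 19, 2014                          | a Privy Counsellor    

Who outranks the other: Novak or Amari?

Novak

By parliamentary office: Tran (Deputy Speaker); then Haddad, Eriksen, Andersen, Takahashi and Novak (Leader of the House); then Bianchi (Chief Whip); then Amari (Committee Chair).
Haddad, Eriksen, Andersen, Takahashi and Novak are each a Privy Counsellor, so the next rule applies.
Among Haddad, Eriksen, Andersen, Takahashi and Novak, by date first returned to the chamber (later first): Haddad, Eriksen and Andersen (2006-08-05) before Takahashi and Novak (1999-02-15).
Among Haddad, Eriksen and Andersen, by date of appointment to current office (earlier first): Haddad (Jan 28, 2005) before Eriksen (Nov 23, 2012) before Andersen (Jun 19, 2014).
Among Takahashi and Novak, by date of appointment to current office (earlier first): Takahashi (Aug 22, 1999) before Novak (Nov 15, 2001).
So Novak takes precedence.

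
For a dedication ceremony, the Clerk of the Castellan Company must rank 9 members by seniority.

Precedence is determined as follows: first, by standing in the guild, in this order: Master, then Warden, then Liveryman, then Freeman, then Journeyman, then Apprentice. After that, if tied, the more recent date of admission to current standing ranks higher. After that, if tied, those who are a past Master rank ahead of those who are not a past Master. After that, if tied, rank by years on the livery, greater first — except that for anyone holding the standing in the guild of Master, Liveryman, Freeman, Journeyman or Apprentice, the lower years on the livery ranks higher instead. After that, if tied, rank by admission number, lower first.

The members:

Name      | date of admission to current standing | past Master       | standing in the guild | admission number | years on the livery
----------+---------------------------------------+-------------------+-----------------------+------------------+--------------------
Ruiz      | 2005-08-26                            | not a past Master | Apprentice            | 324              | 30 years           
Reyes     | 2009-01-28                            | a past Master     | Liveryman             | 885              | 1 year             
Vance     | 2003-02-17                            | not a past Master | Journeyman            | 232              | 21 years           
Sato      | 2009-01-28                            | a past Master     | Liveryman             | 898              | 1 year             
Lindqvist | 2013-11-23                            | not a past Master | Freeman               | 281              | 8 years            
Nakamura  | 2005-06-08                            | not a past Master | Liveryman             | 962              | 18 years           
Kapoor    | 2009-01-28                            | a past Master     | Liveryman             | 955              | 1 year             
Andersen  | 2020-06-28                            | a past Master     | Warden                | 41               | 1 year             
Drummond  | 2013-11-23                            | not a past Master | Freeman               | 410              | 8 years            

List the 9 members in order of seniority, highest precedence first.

By standing in the guild: Andersen (Warden); then Reyes, Sato, Kapoor and Nakamura (Liveryman); then Lindqvist and Drummond (Freeman); then Vance (Journeyman); then Ruiz (Apprentice).
Among Reyes, Sato, Kapoor and Nakamura, by date of admission to current standing (later first): Reyes, Sato and Kapoor (2009-01-28) before Nakamura (2005-06-08).
Reyes, Sato and Kapoor are each a past Master, so the next rule applies.
Reyes, Sato and Kapoor all have years on the livery 1 year, so the next rule applies.
Among Reyes, Sato and Kapoor, by admission number (lower first): Reyes (885) before Sato (898) before Kapoor (955).
Lindqvist and Drummond both have date of admission to current standing 2013-11-23, so the next rule applies.
Lindqvist and Drummond are each not a past Master, so the next rule applies.
Lindqvist and Drummond both have years on the livery 8 years, so the next rule applies.
Among Lindqvist and Drummond, by admission number (lower first): Lindqvist (281) before Drummond (410).
Full order: Andersen, Reyes, Sato, Kapoor, Nakamura, Lindqvist, Drummond, Vance, Ruiz.

Andersen, Reyes, Sato, Kapoor, Nakamura, Lindqvist, Drummond, Vance, Ruiz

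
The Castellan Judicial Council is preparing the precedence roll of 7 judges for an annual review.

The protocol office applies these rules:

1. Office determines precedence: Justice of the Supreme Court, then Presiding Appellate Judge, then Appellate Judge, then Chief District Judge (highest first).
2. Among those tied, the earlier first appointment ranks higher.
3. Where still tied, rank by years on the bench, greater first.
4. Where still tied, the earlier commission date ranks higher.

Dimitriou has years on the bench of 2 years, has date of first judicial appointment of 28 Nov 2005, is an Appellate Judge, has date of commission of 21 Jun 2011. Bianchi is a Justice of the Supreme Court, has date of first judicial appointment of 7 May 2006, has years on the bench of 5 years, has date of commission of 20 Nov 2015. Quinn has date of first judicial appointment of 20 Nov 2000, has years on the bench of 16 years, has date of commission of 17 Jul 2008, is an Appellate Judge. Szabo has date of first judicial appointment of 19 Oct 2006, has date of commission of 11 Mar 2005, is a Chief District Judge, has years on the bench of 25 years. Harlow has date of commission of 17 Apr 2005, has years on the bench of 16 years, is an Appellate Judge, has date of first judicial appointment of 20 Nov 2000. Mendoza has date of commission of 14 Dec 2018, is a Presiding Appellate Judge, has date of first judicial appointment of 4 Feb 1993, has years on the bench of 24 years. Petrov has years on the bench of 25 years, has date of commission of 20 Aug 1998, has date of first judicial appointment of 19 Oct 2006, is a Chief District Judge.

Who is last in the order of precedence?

Szabo

By office: Bianchi (Justice of the Supreme Court); then Mendoza (Presiding Appellate Judge); then Harlow, Quinn and Dimitriou (Appellate Judge); then Petrov and Szabo (Chief District Judge).
Among Harlow, Quinn and Dimitriou, by date of first judicial appointment (earlier first): Harlow and Quinn (20 Nov 2000) before Dimitriou (28 Nov 2005).
Harlow and Quinn both have years on the bench 16 years, so the next rule applies.
Among Harlow and Quinn, by date of commission (earlier first): Harlow (17 Apr 2005) before Quinn (17 Jul 2008).
Petrov and Szabo both have date of first judicial appointment 19 Oct 2006, so the next rule applies.
Petrov and Szabo both have years on the bench 25 years, so the next rule applies.
Among Petrov and Szabo, by date of commission (earlier first): Petrov (20 Aug 1998) before Szabo (11 Mar 2005).
Order: Bianchi, Mendoza, Harlow, Quinn, Dimitriou, Petrov, Szabo.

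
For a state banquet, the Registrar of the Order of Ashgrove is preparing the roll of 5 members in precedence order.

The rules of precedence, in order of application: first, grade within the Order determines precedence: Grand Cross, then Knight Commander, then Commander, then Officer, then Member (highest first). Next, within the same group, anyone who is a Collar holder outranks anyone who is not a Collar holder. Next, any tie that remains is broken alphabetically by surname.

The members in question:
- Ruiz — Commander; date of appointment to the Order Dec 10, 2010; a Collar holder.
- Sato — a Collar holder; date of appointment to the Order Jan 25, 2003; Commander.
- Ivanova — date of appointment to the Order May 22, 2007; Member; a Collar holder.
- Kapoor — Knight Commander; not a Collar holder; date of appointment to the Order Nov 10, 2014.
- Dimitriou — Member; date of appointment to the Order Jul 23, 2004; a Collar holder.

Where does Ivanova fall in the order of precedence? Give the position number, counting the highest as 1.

By grade within the Order: Kapoor (Knight Commander); then Ruiz and Sato (Commander); then Dimitriou and Ivanova (Member).
Ruiz and Sato are each a Collar holder, so the next rule applies.
Among Ruiz and Sato, alphabetically by surname: Ruiz before Sato.
Dimitriou and Ivanova are each a Collar holder, so the next rule applies.
Among Dimitriou and Ivanova, alphabetically by surname: Dimitriou before Ivanova.
Order: Kapoor, Ruiz, Sato, Dimitriou, Ivanova. So position 5.

5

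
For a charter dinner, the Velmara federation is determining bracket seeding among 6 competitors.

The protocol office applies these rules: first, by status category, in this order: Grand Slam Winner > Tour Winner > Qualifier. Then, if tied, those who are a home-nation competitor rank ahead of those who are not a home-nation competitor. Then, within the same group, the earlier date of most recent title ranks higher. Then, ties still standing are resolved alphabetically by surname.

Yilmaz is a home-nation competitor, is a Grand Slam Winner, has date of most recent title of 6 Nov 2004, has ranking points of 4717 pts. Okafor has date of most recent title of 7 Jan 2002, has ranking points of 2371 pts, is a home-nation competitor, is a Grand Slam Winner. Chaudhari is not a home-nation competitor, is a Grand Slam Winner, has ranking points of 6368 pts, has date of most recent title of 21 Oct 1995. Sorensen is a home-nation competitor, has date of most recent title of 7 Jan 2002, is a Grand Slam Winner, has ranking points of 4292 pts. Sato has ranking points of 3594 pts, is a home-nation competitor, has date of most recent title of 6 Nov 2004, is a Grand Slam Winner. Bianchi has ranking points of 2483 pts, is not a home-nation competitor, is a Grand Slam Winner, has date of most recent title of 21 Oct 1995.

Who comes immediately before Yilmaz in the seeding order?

By status category: Okafor, Sorensen, Sato, Yilmaz, Bianchi and Chaudhari (Grand Slam Winner).
Among Okafor, Sorensen, Sato, Yilmaz, Bianchi and Chaudhari, a home-nation competitor before not a home-nation competitor: Okafor, Sorensen, Sato and Yilmaz (a home-nation competitor) before Bianchi and Chaudhari (not a home-nation competitor).
Among Okafor, Sorensen, Sato and Yilmaz, by date of most recent title (earlier first): Okafor and Sorensen (7 Jan 2002) before Sato and Yilmaz (6 Nov 2004).
Among Okafor and Sorensen, alphabetically by surname: Okafor before Sorensen.
Among Sato and Yilmaz, alphabetically by surname: Sato before Yilmaz.
Bianchi and Chaudhari both have date of most recent title 21 Oct 1995, so the next rule applies.
Among Bianchi and Chaudhari, alphabetically by surname: Bianchi before Chaudhari.
Order: Okafor, Sorensen, Sato, Yilmaz, Bianchi, Chaudhari.

Sato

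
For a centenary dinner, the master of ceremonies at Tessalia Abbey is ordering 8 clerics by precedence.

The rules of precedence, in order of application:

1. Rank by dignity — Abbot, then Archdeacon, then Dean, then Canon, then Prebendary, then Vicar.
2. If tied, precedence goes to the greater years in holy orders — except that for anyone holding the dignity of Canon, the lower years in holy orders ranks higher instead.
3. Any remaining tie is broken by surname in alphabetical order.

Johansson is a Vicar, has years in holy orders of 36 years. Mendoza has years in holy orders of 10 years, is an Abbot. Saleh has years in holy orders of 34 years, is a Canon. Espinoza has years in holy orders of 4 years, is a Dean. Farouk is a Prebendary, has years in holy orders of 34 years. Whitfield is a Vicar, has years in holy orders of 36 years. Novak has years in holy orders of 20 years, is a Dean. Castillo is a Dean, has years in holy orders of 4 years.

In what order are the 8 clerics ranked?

Mendoza, Novak, Castillo, Espinoza, Saleh, Farouk, Johansson, Whitfield

By dignity: Mendoza (Abbot); then Novak, Castillo and Espinoza (Dean); then Saleh (Canon); then Farouk (Prebendary); then Johansson and Whitfield (Vicar).
Among Novak, Castillo and Espinoza, by years in holy orders (higher first): Novak (20 years) before Castillo and Espinoza (4 years).
Among Castillo and Espinoza, alphabetically by surname: Castillo before Espinoza.
Johansson and Whitfield both have years in holy orders 36 years, so the next rule applies.
Among Johansson and Whitfield, alphabetically by surname: Johansson before Whitfield.
Full order: Mendoza, Novak, Castillo, Espinoza, Saleh, Farouk, Johansson, Whitfield.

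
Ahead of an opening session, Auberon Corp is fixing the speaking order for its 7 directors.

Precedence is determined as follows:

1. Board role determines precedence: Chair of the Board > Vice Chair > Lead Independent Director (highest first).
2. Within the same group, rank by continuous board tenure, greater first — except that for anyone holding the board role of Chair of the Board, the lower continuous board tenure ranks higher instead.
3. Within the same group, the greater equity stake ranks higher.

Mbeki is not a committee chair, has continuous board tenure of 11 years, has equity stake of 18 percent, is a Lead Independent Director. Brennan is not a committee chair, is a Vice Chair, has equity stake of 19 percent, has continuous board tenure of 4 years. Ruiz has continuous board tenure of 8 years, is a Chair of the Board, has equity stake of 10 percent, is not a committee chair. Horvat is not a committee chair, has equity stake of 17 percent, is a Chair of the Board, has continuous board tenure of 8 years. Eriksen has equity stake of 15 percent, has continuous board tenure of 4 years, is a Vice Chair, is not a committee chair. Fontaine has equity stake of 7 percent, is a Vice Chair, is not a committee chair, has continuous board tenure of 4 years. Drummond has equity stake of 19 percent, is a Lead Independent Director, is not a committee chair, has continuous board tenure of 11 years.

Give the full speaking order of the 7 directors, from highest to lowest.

By board role: Horvat and Ruiz (Chair of the Board); then Brennan, Eriksen and Fontaine (Vice Chair); then Drummond and Mbeki (Lead Independent Director).
Horvat and Ruiz both have continuous board tenure 8 years, so the next rule applies.
Among Horvat and Ruiz, by equity stake (higher first): Horvat (17 percent) before Ruiz (10 percent).
Brennan, Eriksen and Fontaine all have continuous board tenure 4 years, so the next rule applies.
Among Brennan, Eriksen and Fontaine, by equity stake (higher first): Brennan (19 percent) before Eriksen (15 percent) before Fontaine (7 percent).
Drummond and Mbeki both have continuous board tenure 11 years, so the next rule applies.
Among Drummond and Mbeki, by equity stake (higher first): Drummond (19 percent) before Mbeki (18 percent).
Full order: Horvat, Ruiz, Brennan, Eriksen, Fontaine, Drummond, Mbeki.

Horvat, Ruiz, Brennan, Eriksen, Fontaine, Drummond, Mbeki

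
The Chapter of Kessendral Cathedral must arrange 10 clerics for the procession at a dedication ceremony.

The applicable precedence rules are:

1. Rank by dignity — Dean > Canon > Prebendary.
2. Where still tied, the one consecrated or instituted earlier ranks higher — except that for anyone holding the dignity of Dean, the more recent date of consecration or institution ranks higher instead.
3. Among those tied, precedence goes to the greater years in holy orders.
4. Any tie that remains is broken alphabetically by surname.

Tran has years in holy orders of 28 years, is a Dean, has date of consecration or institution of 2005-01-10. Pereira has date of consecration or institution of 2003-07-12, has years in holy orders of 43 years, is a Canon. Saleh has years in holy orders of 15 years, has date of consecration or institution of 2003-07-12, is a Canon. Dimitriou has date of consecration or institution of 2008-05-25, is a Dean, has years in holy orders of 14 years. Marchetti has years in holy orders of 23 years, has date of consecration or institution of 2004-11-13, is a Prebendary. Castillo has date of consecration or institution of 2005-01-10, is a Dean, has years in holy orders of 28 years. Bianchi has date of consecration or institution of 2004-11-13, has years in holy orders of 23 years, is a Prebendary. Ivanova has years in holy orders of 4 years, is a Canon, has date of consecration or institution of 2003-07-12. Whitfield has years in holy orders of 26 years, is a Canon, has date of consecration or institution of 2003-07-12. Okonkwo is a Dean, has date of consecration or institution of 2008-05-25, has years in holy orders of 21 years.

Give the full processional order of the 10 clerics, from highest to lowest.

Okonkwo, Dimitriou, Castillo, Tran, Pereira, Whitfield, Saleh, Ivanova, Bianchi, Marchetti

By dignity: Okonkwo, Dimitriou, Castillo and Tran (Dean); then Pereira, Whitfield, Saleh and Ivanova (Canon); then Bianchi and Marchetti (Prebendary).
Among Okonkwo, Dimitriou, Castillo and Tran, by date of consecration or institution (later first) (reversed rule for this group): Okonkwo and Dimitriou (2008-05-25) before Castillo and Tran (2005-01-10).
Among Okonkwo and Dimitriou, by years in holy orders (higher first): Okonkwo (21 years) before Dimitriou (14 years).
Castillo and Tran both have years in holy orders 28 years, so the next rule applies.
Among Castillo and Tran, alphabetically by surname: Castillo before Tran.
Pereira, Whitfield, Saleh and Ivanova all have date of consecration or institution 2003-07-12, so the next rule applies.
Among Pereira, Whitfield, Saleh and Ivanova, by years in holy orders (higher first): Pereira (43 years) before Whitfield (26 years) before Saleh (15 years) before Ivanova (4 years).
Bianchi and Marchetti both have date of consecration or institution 2004-11-13, so the next rule applies.
Bianchi and Marchetti both have years in holy orders 23 years, so the next rule applies.
Among Bianchi and Marchetti, alphabetically by surname: Bianchi before Marchetti.
Full order: Okonkwo, Dimitriou, Castillo, Tran, Pereira, Whitfield, Saleh, Ivanova, Bianchi, Marchetti.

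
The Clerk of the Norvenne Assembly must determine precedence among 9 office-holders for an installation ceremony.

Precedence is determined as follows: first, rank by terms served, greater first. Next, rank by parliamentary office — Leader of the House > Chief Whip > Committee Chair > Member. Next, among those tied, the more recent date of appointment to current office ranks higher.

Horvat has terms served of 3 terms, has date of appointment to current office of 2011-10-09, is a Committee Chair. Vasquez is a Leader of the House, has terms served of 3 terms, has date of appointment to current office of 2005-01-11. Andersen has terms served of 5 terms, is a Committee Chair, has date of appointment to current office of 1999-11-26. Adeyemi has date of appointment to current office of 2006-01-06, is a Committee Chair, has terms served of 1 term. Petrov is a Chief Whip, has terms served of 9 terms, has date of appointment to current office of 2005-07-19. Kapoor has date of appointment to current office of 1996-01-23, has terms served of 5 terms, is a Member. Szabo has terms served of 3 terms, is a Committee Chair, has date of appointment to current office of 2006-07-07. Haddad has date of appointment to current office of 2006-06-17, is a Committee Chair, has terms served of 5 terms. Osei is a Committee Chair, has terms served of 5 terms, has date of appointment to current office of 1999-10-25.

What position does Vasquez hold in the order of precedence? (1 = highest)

By terms served (higher first): Petrov (9 terms); then Haddad, Andersen, Osei and Kapoor (each 5 terms); then Vasquez, Horvat and Szabo (each 3 terms); then Adeyemi (1 term).
Among Haddad, Andersen, Osei and Kapoor, by parliamentary office: Haddad, Andersen and Osei (Committee Chair) before Kapoor (Member).
Among Haddad, Andersen and Osei, by date of appointment to current office (later first): Haddad (2006-06-17) before Andersen (1999-11-26) before Osei (1999-10-25).
Among Vasquez, Horvat and Szabo, by parliamentary office: Vasquez (Leader of the House) before Horvat and Szabo (Committee Chair).
Among Horvat and Szabo, by date of appointment to current office (later first): Horvat (2011-10-09) before Szabo (2006-07-07).
Order: Petrov, Haddad, Andersen, Osei, Kapoor, Vasquez, Horvat, Szabo, Adeyemi. So position 6.

6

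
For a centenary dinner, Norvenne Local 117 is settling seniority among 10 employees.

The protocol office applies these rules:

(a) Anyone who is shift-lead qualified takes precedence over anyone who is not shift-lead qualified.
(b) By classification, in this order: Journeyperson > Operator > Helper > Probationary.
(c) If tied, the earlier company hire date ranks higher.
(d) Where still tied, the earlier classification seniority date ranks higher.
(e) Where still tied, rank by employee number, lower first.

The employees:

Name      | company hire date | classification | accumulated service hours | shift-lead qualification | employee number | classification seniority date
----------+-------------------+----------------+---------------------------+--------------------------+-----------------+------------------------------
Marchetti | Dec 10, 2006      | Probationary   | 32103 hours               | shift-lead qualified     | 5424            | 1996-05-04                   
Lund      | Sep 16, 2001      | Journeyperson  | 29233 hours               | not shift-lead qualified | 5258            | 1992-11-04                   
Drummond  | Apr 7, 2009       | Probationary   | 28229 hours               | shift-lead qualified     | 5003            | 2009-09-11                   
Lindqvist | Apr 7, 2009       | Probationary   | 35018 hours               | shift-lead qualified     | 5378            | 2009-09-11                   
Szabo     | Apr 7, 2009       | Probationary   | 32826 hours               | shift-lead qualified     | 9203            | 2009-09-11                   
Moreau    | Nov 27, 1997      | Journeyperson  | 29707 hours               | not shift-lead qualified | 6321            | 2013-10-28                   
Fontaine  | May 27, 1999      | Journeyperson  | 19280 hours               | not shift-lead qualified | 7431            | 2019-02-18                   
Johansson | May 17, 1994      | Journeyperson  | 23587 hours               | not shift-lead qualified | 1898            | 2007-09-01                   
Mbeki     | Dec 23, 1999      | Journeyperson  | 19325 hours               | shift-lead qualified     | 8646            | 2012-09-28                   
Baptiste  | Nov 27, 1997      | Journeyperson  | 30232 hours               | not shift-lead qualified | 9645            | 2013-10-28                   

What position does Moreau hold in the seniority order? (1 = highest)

By the first rule: Mbeki, Marchetti, Drummond, Lindqvist and Szabo (each shift-lead qualified); then Johansson, Moreau, Baptiste, Fontaine and Lund (each not shift-lead qualified).
Among Mbeki, Marchetti, Drummond, Lindqvist and Szabo, by classification: Mbeki (Journeyperson) before Marchetti, Drummond, Lindqvist and Szabo (Probationary).
Among Marchetti, Drummond, Lindqvist and Szabo, by company hire date (earlier first): Marchetti (Dec 10, 2006) before Drummond, Lindqvist and Szabo (Apr 7, 2009).
Drummond, Lindqvist and Szabo all have classification seniority date 2009-09-11, so the next rule applies.
Among Drummond, Lindqvist and Szabo, by employee number (lower first): Drummond (5003) before Lindqvist (5378) before Szabo (9203).
Johansson, Moreau, Baptiste, Fontaine and Lund are each Journeyperson, so the next rule applies.
Among Johansson, Moreau, Baptiste, Fontaine and Lund, by company hire date (earlier first): Johansson (May 17, 1994) before Moreau and Baptiste (Nov 27, 1997) before Fontaine (May 27, 1999) before Lund (Sep 16, 2001).
Moreau and Baptiste both have classification seniority date 2013-10-28, so the next rule applies.
Among Moreau and Baptiste, by employee number (lower first): Moreau (6321) before Baptiste (9645).
Order: Mbeki, Marchetti, Drummond, Lindqvist, Szabo, Johansson, Moreau, Baptiste, Fontaine, Lund. So position 7.

7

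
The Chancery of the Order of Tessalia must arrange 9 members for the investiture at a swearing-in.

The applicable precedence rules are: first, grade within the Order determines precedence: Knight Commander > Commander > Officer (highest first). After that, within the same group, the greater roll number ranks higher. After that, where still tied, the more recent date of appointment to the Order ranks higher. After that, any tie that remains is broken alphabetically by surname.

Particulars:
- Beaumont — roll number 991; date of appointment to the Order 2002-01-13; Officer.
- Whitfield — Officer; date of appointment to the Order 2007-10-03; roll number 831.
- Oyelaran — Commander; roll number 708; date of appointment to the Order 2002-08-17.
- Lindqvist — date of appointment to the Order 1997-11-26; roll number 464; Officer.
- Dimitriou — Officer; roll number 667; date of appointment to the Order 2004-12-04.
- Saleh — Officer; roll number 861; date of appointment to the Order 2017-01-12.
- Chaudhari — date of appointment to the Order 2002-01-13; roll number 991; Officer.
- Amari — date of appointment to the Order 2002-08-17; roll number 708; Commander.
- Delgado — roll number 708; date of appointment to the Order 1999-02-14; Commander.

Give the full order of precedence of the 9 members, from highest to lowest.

Amari, Oyelaran, Delgado, Beaumont, Chaudhari, Saleh, Whitfield, Dimitriou, Lindqvist

By grade within the Order: Amari, Oyelaran and Delgado (Commander); then Beaumont, Chaudhari, Saleh, Whitfield, Dimitriou and Lindqvist (Officer).
Amari, Oyelaran and Delgado all have roll number 708, so the next rule applies.
Among Amari, Oyelaran and Delgado, by date of appointment to the Order (later first): Amari and Oyelaran (2002-08-17) before Delgado (1999-02-14).
Among Amari and Oyelaran, alphabetically by surname: Amari before Oyelaran.
Among Beaumont, Chaudhari, Saleh, Whitfield, Dimitriou and Lindqvist, by roll number (higher first): Beaumont and Chaudhari (991) before Saleh (861) before Whitfield (831) before Dimitriou (667) before Lindqvist (464).
Beaumont and Chaudhari both have date of appointment to the Order 2002-01-13, so the next rule applies.
Among Beaumont and Chaudhari, alphabetically by surname: Beaumont before Chaudhari.
Full order: Amari, Oyelaran, Delgado, Beaumont, Chaudhari, Saleh, Whitfield, Dimitriou, Lindqvist.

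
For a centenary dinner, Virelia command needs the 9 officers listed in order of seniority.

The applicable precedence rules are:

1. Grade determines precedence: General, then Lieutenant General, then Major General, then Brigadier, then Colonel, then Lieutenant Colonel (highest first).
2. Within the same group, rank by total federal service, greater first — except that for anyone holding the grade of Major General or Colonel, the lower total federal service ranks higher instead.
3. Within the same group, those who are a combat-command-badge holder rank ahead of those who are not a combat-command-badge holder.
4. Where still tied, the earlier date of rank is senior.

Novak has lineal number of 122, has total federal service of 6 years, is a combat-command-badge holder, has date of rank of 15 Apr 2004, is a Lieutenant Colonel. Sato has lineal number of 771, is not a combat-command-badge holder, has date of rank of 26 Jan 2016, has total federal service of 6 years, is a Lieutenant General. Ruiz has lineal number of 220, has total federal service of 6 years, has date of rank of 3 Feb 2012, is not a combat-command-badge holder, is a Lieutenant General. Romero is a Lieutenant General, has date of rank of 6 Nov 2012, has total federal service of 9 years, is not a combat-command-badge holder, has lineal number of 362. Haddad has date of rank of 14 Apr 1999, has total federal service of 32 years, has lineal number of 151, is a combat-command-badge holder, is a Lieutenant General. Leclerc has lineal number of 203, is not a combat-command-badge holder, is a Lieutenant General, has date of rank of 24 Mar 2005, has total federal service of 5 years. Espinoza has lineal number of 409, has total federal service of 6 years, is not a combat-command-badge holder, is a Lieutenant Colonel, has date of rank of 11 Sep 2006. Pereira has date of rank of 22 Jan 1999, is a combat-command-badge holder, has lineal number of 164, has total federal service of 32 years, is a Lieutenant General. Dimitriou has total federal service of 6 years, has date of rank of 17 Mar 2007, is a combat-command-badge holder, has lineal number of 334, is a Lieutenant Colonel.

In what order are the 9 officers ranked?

Pereira, Haddad, Romero, Ruiz, Sato, Leclerc, Novak, Dimitriou, Espinoza

By grade: Pereira, Haddad, Romero, Ruiz, Sato and Leclerc (Lieutenant General); then Novak, Dimitriou and Espinoza (Lieutenant Colonel).
Among Pereira, Haddad, Romero, Ruiz, Sato and Leclerc, by total federal service (higher first): Pereira and Haddad (32 years) before Romero (9 years) before Ruiz and Sato (6 years) before Leclerc (5 years).
Pereira and Haddad are each a combat-command-badge holder, so the next rule applies.
Among Pereira and Haddad, by date of rank (earlier first): Pereira (22 Jan 1999) before Haddad (14 Apr 1999).
Ruiz and Sato are each not a combat-command-badge holder, so the next rule applies.
Among Ruiz and Sato, by date of rank (earlier first): Ruiz (3 Feb 2012) before Sato (26 Jan 2016).
Novak, Dimitriou and Espinoza all have total federal service 6 years, so the next rule applies.
Among Novak, Dimitriou and Espinoza, a combat-command-badge holder before not a combat-command-badge holder: Novak and Dimitriou (a combat-command-badge holder) before Espinoza (not a combat-command-badge holder).
Among Novak and Dimitriou, by date of rank (earlier first): Novak (15 Apr 2004) before Dimitriou (17 Mar 2007).
Full order: Pereira, Haddad, Romero, Ruiz, Sato, Leclerc, Novak, Dimitriou, Espinoza.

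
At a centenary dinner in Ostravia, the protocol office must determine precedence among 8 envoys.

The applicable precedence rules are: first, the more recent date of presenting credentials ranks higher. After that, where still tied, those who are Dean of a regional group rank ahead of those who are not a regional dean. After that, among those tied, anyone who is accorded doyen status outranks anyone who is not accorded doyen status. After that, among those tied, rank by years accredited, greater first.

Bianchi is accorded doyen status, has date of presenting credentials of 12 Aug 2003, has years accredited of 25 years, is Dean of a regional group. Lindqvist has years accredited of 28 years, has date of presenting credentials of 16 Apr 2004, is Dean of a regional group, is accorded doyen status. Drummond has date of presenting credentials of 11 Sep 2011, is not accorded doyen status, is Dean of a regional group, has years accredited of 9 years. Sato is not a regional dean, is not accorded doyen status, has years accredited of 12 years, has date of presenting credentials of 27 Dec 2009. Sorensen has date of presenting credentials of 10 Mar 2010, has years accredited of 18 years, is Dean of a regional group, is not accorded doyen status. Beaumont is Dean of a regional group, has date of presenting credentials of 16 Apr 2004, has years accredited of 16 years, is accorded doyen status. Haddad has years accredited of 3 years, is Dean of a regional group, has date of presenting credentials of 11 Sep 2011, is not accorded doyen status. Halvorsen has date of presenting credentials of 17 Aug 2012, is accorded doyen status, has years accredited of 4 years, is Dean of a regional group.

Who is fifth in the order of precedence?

By date of presenting credentials (later first): Halvorsen (17 Aug 2012); then Drummond and Haddad (both 11 Sep 2011); then Sorensen (10 Mar 2010); then Sato (27 Dec 2009); then Lindqvist and Beaumont (both 16 Apr 2004); then Bianchi (12 Aug 2003).
Drummond and Haddad are each Dean of a regional group, so the next rule applies.
Drummond and Haddad are each not accorded doyen status, so the next rule applies.
Among Drummond and Haddad, by years accredited (higher first): Drummond (9 years) before Haddad (3 years).
Lindqvist and Beaumont are each Dean of a regional group, so the next rule applies.
Lindqvist and Beaumont are each accorded doyen status, so the next rule applies.
Among Lindqvist and Beaumont, by years accredited (higher first): Lindqvist (28 years) before Beaumont (16 years).
Order: Halvorsen, Drummond, Haddad, Sorensen, Sato, Lindqvist, Beaumont, Bianchi.

Sato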